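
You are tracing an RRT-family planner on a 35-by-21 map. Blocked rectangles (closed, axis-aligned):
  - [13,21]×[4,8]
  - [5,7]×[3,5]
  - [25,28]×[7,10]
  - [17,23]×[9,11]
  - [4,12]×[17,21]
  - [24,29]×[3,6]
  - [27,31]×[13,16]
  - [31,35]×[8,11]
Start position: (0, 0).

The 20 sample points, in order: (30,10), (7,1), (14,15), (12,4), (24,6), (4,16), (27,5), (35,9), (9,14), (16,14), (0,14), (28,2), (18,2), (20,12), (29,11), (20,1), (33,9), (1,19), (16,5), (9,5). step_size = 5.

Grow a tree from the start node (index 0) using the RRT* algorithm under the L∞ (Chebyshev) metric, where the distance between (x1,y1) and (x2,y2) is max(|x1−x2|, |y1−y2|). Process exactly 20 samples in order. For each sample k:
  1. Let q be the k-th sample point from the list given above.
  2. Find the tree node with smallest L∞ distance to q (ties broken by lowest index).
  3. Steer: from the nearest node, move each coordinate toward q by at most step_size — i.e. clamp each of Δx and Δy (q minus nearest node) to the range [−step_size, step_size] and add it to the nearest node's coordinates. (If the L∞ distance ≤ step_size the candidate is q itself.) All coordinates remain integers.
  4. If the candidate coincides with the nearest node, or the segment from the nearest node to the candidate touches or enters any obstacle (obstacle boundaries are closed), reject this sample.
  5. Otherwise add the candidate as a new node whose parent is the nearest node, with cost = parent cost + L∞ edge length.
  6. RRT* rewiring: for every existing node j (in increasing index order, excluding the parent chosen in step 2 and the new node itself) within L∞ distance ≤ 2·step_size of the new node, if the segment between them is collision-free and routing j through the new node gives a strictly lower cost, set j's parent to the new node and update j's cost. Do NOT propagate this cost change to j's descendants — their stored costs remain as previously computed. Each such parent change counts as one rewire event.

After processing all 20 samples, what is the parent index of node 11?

1. q=(30,10) nearest=0 d=30 new=(5,5) → blocked by [5,7]×[3,5], reject
2. q=(7,1) nearest=0 d=7 new=(5,1) → add node 1 parent=0 cost=5
3. q=(14,15) nearest=1 d=14 new=(10,6) → blocked by [5,7]×[3,5], reject
4. q=(12,4) nearest=1 d=7 new=(10,4) → add node 2 parent=1 cost=10
5. q=(24,6) nearest=2 d=14 new=(15,6) → blocked by [13,21]×[4,8], reject
6. q=(4,16) nearest=2 d=12 new=(5,9) → add node 3 parent=2 cost=15
7. q=(27,5) nearest=2 d=17 new=(15,5) → blocked by [13,21]×[4,8], reject
8. q=(35,9) nearest=2 d=25 new=(15,9) → blocked by [13,21]×[4,8], reject
9. q=(9,14) nearest=3 d=5 new=(9,14) → add node 4 parent=3 cost=20
10. q=(16,14) nearest=4 d=7 new=(14,14) → add node 5 parent=4 cost=25
11. q=(0,14) nearest=3 d=5 new=(0,14) → add node 6 parent=3 cost=20
12. q=(28,2) nearest=5 d=14 new=(19,9) → blocked by [17,23]×[9,11], reject
13. q=(18,2) nearest=2 d=8 new=(15,2) → add node 7 parent=2 cost=15
14. q=(20,12) nearest=5 d=6 new=(19,12) → add node 8 parent=5 cost=30
15. q=(29,11) nearest=8 d=10 new=(24,11) → add node 9 parent=8 cost=35
16. q=(20,1) nearest=7 d=5 new=(20,1) → add node 10 parent=7 cost=20; rewire 9→10 (30<35)
17. q=(33,9) nearest=9 d=9 new=(29,9) → blocked by [25,28]×[7,10], reject
18. q=(1,19) nearest=6 d=5 new=(1,19) → add node 11 parent=6 cost=25
19. q=(16,5) nearest=7 d=3 new=(16,5) → blocked by [13,21]×[4,8], reject
20. q=(9,5) nearest=2 d=1 new=(9,5) → add node 12 parent=2 cost=11; rewire 5→12 (20<25)

Parent of node 11: 6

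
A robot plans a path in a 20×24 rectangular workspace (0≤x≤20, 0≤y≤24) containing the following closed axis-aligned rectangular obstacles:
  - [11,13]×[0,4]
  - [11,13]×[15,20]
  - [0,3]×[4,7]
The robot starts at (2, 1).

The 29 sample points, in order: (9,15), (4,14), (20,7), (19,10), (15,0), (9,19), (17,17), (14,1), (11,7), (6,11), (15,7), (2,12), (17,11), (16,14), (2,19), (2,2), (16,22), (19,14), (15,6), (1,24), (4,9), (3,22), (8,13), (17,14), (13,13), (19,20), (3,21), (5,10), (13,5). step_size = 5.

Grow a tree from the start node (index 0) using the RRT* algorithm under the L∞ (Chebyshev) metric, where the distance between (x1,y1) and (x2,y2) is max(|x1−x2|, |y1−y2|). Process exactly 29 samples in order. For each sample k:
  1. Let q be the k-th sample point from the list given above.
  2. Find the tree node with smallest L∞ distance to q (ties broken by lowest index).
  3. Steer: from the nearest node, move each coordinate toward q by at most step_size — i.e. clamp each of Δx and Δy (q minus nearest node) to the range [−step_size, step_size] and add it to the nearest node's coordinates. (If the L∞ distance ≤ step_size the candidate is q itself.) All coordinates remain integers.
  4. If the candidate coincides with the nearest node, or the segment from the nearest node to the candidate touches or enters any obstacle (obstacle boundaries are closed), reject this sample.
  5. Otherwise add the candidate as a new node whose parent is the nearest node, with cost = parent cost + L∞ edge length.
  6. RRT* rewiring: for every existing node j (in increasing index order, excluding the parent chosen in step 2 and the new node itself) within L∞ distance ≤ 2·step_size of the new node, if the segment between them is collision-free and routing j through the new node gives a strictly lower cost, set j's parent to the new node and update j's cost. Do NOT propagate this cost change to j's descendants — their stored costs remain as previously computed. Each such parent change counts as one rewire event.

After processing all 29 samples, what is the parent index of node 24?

1. q=(9,15) nearest=0 d=14 new=(7,6) → add node 1 parent=0 cost=5
2. q=(4,14) nearest=1 d=8 new=(4,11) → add node 2 parent=1 cost=10
3. q=(20,7) nearest=1 d=13 new=(12,7) → add node 3 parent=1 cost=10
4. q=(19,10) nearest=3 d=7 new=(17,10) → add node 4 parent=3 cost=15
5. q=(15,0) nearest=3 d=7 new=(15,2) → add node 5 parent=3 cost=15
6. q=(9,19) nearest=2 d=8 new=(9,16) → add node 6 parent=2 cost=15
7. q=(17,17) nearest=4 d=7 new=(17,15) → add node 7 parent=4 cost=20
8. q=(14,1) nearest=5 d=1 new=(14,1) → add node 8 parent=5 cost=16
9. q=(11,7) nearest=3 d=1 new=(11,7) → add node 9 parent=3 cost=11; rewire 7→9 (19<20)
10. q=(6,11) nearest=2 d=2 new=(6,11) → add node 10 parent=2 cost=12
11. q=(15,7) nearest=3 d=3 new=(15,7) → add node 11 parent=3 cost=13
12. q=(2,12) nearest=2 d=2 new=(2,12) → add node 12 parent=2 cost=12
13. q=(17,11) nearest=4 d=1 new=(17,11) → add node 13 parent=4 cost=16
14. q=(16,14) nearest=7 d=1 new=(16,14) → add node 14 parent=7 cost=20
15. q=(2,19) nearest=6 d=7 new=(4,19) → add node 15 parent=6 cost=20
16. q=(2,2) nearest=0 d=1 new=(2,2) → add node 16 parent=0 cost=1; rewire 9→16 (10<11)
17. q=(16,22) nearest=6 d=7 new=(14,21) → blocked by [11,13]×[15,20], reject
18. q=(19,14) nearest=7 d=2 new=(19,14) → add node 17 parent=7 cost=21
19. q=(15,6) nearest=11 d=1 new=(15,6) → add node 18 parent=11 cost=14
20. q=(1,24) nearest=15 d=5 new=(1,24) → add node 19 parent=15 cost=25
21. q=(4,9) nearest=2 d=2 new=(4,9) → add node 20 parent=2 cost=12
22. q=(3,22) nearest=19 d=2 new=(3,22) → add node 21 parent=19 cost=27
23. q=(8,13) nearest=10 d=2 new=(8,13) → add node 22 parent=10 cost=14; rewire 21→22 (23<27)
24. q=(17,14) nearest=7 d=1 new=(17,14) → add node 23 parent=7 cost=20
25. q=(13,13) nearest=14 d=3 new=(13,13) → add node 24 parent=14 cost=23
26. q=(19,20) nearest=7 d=5 new=(19,20) → add node 25 parent=7 cost=24
27. q=(3,21) nearest=21 d=1 new=(3,21) → add node 26 parent=21 cost=24
28. q=(5,10) nearest=2 d=1 new=(5,10) → add node 27 parent=2 cost=11; rewire 24→27 (19<23)
29. q=(13,5) nearest=3 d=2 new=(13,5) → add node 28 parent=3 cost=12

Parent of node 24: 27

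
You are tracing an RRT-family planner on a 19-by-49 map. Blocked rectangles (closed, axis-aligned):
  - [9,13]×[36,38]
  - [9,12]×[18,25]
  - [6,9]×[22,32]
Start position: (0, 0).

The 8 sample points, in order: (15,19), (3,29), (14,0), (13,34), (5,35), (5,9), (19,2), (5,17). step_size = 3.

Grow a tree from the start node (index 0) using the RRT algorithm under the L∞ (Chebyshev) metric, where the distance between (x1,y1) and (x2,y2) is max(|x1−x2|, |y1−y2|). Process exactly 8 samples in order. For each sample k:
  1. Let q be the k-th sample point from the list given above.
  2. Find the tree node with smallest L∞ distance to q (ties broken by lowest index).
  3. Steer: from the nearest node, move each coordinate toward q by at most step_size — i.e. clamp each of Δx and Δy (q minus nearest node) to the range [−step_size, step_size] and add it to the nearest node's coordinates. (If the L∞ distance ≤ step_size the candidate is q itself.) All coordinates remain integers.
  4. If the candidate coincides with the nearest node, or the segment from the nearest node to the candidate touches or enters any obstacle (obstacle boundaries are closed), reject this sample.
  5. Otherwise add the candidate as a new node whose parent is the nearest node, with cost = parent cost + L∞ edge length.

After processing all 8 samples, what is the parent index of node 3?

Parent of node 3: 1

1. q=(15,19) nearest=0 d=19 new=(3,3) → add node 1 parent=0 cost=3
2. q=(3,29) nearest=1 d=26 new=(3,6) → add node 2 parent=1 cost=6
3. q=(14,0) nearest=1 d=11 new=(6,0) → add node 3 parent=1 cost=6
4. q=(13,34) nearest=2 d=28 new=(6,9) → add node 4 parent=2 cost=9
5. q=(5,35) nearest=4 d=26 new=(5,12) → add node 5 parent=4 cost=12
6. q=(5,9) nearest=4 d=1 new=(5,9) → add node 6 parent=4 cost=10
7. q=(19,2) nearest=3 d=13 new=(9,2) → add node 7 parent=3 cost=9
8. q=(5,17) nearest=5 d=5 new=(5,15) → add node 8 parent=5 cost=15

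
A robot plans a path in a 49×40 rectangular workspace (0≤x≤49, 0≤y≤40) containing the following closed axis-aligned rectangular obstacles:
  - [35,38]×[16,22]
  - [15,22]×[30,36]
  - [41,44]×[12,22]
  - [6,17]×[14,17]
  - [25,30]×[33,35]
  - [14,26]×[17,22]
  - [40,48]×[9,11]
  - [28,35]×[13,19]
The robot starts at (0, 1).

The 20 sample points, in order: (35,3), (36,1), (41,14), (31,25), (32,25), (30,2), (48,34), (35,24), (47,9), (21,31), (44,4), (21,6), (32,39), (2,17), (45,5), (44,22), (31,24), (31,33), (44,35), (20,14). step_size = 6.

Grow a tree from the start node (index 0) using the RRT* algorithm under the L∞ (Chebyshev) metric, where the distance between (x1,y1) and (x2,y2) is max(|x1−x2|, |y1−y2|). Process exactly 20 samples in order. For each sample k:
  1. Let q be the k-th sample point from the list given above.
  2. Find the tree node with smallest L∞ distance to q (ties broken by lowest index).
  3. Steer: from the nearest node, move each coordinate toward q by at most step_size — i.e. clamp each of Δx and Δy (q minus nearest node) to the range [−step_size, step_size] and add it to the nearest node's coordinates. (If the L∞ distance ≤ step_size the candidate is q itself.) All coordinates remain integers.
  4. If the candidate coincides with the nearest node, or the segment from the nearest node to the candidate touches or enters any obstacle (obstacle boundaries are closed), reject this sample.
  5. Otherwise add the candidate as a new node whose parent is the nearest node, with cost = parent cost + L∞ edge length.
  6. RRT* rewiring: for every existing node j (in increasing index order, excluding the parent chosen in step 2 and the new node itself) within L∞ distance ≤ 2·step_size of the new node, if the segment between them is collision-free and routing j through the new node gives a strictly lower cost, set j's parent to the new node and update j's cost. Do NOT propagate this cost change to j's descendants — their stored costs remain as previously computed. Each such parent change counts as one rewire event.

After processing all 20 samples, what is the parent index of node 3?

Parent of node 3: 2

1. q=(35,3) nearest=0 d=35 new=(6,3) → add node 1 parent=0 cost=6
2. q=(36,1) nearest=1 d=30 new=(12,1) → add node 2 parent=1 cost=12
3. q=(41,14) nearest=2 d=29 new=(18,7) → add node 3 parent=2 cost=18
4. q=(31,25) nearest=3 d=18 new=(24,13) → add node 4 parent=3 cost=24
5. q=(32,25) nearest=4 d=12 new=(30,19) → blocked by [28,35]×[13,19], reject
6. q=(30,2) nearest=4 d=11 new=(30,7) → add node 5 parent=4 cost=30
7. q=(48,34) nearest=4 d=24 new=(30,19) → blocked by [28,35]×[13,19], reject
8. q=(35,24) nearest=4 d=11 new=(30,19) → blocked by [28,35]×[13,19], reject
9. q=(47,9) nearest=5 d=17 new=(36,9) → add node 6 parent=5 cost=36
10. q=(21,31) nearest=4 d=18 new=(21,19) → blocked by [14,26]×[17,22], reject
11. q=(44,4) nearest=6 d=8 new=(42,4) → add node 7 parent=6 cost=42
12. q=(21,6) nearest=3 d=3 new=(21,6) → add node 8 parent=3 cost=21
13. q=(32,39) nearest=4 d=26 new=(30,19) → blocked by [28,35]×[13,19], reject
14. q=(2,17) nearest=1 d=14 new=(2,9) → add node 9 parent=1 cost=12
15. q=(45,5) nearest=7 d=3 new=(45,5) → add node 10 parent=7 cost=45
16. q=(44,22) nearest=6 d=13 new=(42,15) → blocked by [41,44]×[12,22], reject
17. q=(31,24) nearest=4 d=11 new=(30,19) → blocked by [28,35]×[13,19], reject
18. q=(31,33) nearest=4 d=20 new=(30,19) → blocked by [28,35]×[13,19], reject
19. q=(44,35) nearest=4 d=22 new=(30,19) → blocked by [28,35]×[13,19], reject
20. q=(20,14) nearest=4 d=4 new=(20,14) → add node 11 parent=4 cost=28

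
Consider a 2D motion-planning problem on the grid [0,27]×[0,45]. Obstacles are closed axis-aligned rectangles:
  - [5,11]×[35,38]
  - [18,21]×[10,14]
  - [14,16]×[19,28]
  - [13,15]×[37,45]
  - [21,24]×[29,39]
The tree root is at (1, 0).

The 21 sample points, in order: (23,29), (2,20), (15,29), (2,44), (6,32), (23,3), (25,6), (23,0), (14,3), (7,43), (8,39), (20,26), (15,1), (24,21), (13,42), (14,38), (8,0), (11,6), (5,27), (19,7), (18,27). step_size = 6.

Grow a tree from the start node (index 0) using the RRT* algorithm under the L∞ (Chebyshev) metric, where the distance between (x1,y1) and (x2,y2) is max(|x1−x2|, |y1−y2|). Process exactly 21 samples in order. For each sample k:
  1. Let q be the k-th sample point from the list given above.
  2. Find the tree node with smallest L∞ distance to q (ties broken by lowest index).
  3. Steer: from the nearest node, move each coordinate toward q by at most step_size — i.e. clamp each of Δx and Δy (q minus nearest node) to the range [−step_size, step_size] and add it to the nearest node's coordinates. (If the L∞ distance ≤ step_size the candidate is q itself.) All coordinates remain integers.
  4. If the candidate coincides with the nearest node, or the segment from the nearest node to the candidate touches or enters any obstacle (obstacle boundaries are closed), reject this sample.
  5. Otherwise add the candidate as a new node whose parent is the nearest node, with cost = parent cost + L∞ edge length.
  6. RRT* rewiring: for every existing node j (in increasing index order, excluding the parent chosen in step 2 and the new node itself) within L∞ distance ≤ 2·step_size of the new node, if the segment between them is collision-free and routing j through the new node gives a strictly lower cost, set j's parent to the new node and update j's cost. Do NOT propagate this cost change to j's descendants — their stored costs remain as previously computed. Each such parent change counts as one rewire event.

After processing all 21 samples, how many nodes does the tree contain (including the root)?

Node count: 17

1. q=(23,29) nearest=0 d=29 new=(7,6) → add node 1 parent=0 cost=6
2. q=(2,20) nearest=1 d=14 new=(2,12) → add node 2 parent=1 cost=12
3. q=(15,29) nearest=2 d=17 new=(8,18) → add node 3 parent=2 cost=18
4. q=(2,44) nearest=3 d=26 new=(2,24) → add node 4 parent=3 cost=24
5. q=(6,32) nearest=4 d=8 new=(6,30) → add node 5 parent=4 cost=30
6. q=(23,3) nearest=3 d=15 new=(14,12) → add node 6 parent=3 cost=24
7. q=(25,6) nearest=6 d=11 new=(20,6) → add node 7 parent=6 cost=30
8. q=(23,0) nearest=7 d=6 new=(23,0) → add node 8 parent=7 cost=36
9. q=(14,3) nearest=7 d=6 new=(14,3) → add node 9 parent=7 cost=36
10. q=(7,43) nearest=5 d=13 new=(7,36) → blocked by [5,11]×[35,38], reject
11. q=(8,39) nearest=5 d=9 new=(8,36) → blocked by [5,11]×[35,38], reject
12. q=(20,26) nearest=3 d=12 new=(14,24) → blocked by [14,16]×[19,28], reject
13. q=(15,1) nearest=9 d=2 new=(15,1) → add node 10 parent=9 cost=38
14. q=(24,21) nearest=6 d=10 new=(20,18) → add node 11 parent=6 cost=30
15. q=(13,42) nearest=5 d=12 new=(12,36) → blocked by [5,11]×[35,38], reject
16. q=(14,38) nearest=5 d=8 new=(12,36) → blocked by [5,11]×[35,38], reject
17. q=(8,0) nearest=1 d=6 new=(8,0) → add node 12 parent=1 cost=12; rewire 7→12 (24<30); rewire 9→12 (18<36); rewire 10→12 (19<38)
18. q=(11,6) nearest=9 d=3 new=(11,6) → add node 13 parent=9 cost=21; rewire 8→13 (33<36)
19. q=(5,27) nearest=4 d=3 new=(5,27) → add node 14 parent=4 cost=27
20. q=(19,7) nearest=7 d=1 new=(19,7) → add node 15 parent=7 cost=25; rewire 8→15 (32<33)
21. q=(18,27) nearest=11 d=9 new=(18,24) → add node 16 parent=11 cost=36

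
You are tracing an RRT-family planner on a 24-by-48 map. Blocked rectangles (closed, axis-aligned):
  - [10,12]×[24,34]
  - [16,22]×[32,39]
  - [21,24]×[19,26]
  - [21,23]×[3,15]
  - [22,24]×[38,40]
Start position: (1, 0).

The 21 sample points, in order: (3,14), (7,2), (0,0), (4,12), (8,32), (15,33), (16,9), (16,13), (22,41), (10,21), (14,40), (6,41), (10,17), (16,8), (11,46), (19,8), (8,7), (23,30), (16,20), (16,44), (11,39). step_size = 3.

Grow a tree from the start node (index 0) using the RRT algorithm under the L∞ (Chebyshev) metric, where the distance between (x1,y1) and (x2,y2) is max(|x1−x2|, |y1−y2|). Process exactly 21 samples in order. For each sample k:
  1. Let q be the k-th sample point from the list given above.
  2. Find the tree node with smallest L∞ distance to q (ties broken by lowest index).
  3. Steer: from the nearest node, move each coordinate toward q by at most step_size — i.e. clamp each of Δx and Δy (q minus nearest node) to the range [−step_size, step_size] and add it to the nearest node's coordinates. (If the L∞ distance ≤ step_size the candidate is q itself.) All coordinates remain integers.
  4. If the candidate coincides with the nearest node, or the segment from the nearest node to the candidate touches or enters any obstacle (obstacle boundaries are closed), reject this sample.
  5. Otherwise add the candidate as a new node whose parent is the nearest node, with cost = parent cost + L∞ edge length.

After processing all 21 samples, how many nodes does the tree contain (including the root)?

1. q=(3,14) nearest=0 d=14 new=(3,3) → add node 1 parent=0 cost=3
2. q=(7,2) nearest=1 d=4 new=(6,2) → add node 2 parent=1 cost=6
3. q=(0,0) nearest=0 d=1 new=(0,0) → add node 3 parent=0 cost=1
4. q=(4,12) nearest=1 d=9 new=(4,6) → add node 4 parent=1 cost=6
5. q=(8,32) nearest=4 d=26 new=(7,9) → add node 5 parent=4 cost=9
6. q=(15,33) nearest=5 d=24 new=(10,12) → add node 6 parent=5 cost=12
7. q=(16,9) nearest=6 d=6 new=(13,9) → add node 7 parent=6 cost=15
8. q=(16,13) nearest=7 d=4 new=(16,12) → add node 8 parent=7 cost=18
9. q=(22,41) nearest=6 d=29 new=(13,15) → add node 9 parent=6 cost=15
10. q=(10,21) nearest=9 d=6 new=(10,18) → add node 10 parent=9 cost=18
11. q=(14,40) nearest=10 d=22 new=(13,21) → add node 11 parent=10 cost=21
12. q=(6,41) nearest=11 d=20 new=(10,24) → blocked by [10,12]×[24,34], reject
13. q=(10,17) nearest=10 d=1 new=(10,17) → add node 12 parent=10 cost=19
14. q=(16,8) nearest=7 d=3 new=(16,8) → add node 13 parent=7 cost=18
15. q=(11,46) nearest=11 d=25 new=(11,24) → blocked by [10,12]×[24,34], reject
16. q=(19,8) nearest=13 d=3 new=(19,8) → add node 14 parent=13 cost=21
17. q=(8,7) nearest=5 d=2 new=(8,7) → add node 15 parent=5 cost=11
18. q=(23,30) nearest=11 d=10 new=(16,24) → add node 16 parent=11 cost=24
19. q=(16,20) nearest=11 d=3 new=(16,20) → add node 17 parent=11 cost=24
20. q=(16,44) nearest=16 d=20 new=(16,27) → add node 18 parent=16 cost=27
21. q=(11,39) nearest=18 d=12 new=(13,30) → add node 19 parent=18 cost=30

Node count: 20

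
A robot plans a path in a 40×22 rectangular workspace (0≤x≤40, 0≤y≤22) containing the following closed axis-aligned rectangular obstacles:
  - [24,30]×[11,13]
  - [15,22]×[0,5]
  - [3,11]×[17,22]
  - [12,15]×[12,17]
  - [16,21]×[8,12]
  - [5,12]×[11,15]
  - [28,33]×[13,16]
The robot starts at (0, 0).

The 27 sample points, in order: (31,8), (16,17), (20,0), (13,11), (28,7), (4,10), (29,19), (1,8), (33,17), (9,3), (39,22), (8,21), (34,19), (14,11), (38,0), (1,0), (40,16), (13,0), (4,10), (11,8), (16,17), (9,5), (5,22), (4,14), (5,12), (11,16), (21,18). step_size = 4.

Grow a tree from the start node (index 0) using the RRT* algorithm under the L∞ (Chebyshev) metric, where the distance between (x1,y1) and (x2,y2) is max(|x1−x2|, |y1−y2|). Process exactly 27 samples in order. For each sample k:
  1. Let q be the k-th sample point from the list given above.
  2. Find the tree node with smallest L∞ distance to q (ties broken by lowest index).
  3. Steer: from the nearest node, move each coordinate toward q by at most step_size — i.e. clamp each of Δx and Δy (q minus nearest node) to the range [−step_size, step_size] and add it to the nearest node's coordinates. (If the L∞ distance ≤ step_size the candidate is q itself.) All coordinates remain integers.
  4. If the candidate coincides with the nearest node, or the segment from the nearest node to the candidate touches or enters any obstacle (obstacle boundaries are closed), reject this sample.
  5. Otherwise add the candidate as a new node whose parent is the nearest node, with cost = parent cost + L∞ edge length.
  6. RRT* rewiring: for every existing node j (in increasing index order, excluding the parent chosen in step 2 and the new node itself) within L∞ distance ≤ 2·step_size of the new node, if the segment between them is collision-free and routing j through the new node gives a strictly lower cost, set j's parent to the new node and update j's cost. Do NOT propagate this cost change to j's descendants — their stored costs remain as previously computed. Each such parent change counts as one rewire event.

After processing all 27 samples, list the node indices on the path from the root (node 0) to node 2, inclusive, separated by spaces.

1. q=(31,8) nearest=0 d=31 new=(4,4) → add node 1 parent=0 cost=4
2. q=(16,17) nearest=1 d=13 new=(8,8) → add node 2 parent=1 cost=8
3. q=(20,0) nearest=2 d=12 new=(12,4) → add node 3 parent=2 cost=12
4. q=(13,11) nearest=2 d=5 new=(12,11) → blocked by [5,12]×[11,15], reject
5. q=(28,7) nearest=3 d=16 new=(16,7) → add node 4 parent=3 cost=16
6. q=(4,10) nearest=2 d=4 new=(4,10) → add node 5 parent=2 cost=12
7. q=(29,19) nearest=4 d=13 new=(20,11) → blocked by [16,21]×[8,12], reject
8. q=(1,8) nearest=5 d=3 new=(1,8) → add node 6 parent=5 cost=15
9. q=(33,17) nearest=4 d=17 new=(20,11) → blocked by [16,21]×[8,12], reject
10. q=(9,3) nearest=3 d=3 new=(9,3) → add node 7 parent=3 cost=15
11. q=(39,22) nearest=4 d=23 new=(20,11) → blocked by [16,21]×[8,12], reject
12. q=(8,21) nearest=5 d=11 new=(8,14) → blocked by [5,12]×[11,15], reject
13. q=(34,19) nearest=4 d=18 new=(20,11) → blocked by [16,21]×[8,12], reject
14. q=(14,11) nearest=4 d=4 new=(14,11) → add node 8 parent=4 cost=20
15. q=(38,0) nearest=4 d=22 new=(20,3) → blocked by [15,22]×[0,5], reject
16. q=(1,0) nearest=0 d=1 new=(1,0) → add node 9 parent=0 cost=1; rewire 6→9 (9<15); rewire 7→9 (9<15)
17. q=(40,16) nearest=4 d=24 new=(20,11) → blocked by [16,21]×[8,12], reject
18. q=(13,0) nearest=3 d=4 new=(13,0) → add node 10 parent=3 cost=16
19. q=(4,10) nearest=5 d=0 → coincident, reject
20. q=(11,8) nearest=2 d=3 new=(11,8) → add node 11 parent=2 cost=11; rewire 8→11 (14<20)
21. q=(16,17) nearest=8 d=6 new=(16,15) → blocked by [12,15]×[12,17], reject
22. q=(9,5) nearest=7 d=2 new=(9,5) → add node 12 parent=7 cost=11
23. q=(5,22) nearest=8 d=11 new=(10,15) → blocked by [12,15]×[12,17], reject
24. q=(4,14) nearest=5 d=4 new=(4,14) → add node 13 parent=5 cost=16
25. q=(5,12) nearest=5 d=2 new=(5,12) → blocked by [5,12]×[11,15], reject
26. q=(11,16) nearest=8 d=5 new=(11,15) → blocked by [12,15]×[12,17], reject
27. q=(21,18) nearest=8 d=7 new=(18,15) → blocked by [12,15]×[12,17], reject

Path: 0 1 2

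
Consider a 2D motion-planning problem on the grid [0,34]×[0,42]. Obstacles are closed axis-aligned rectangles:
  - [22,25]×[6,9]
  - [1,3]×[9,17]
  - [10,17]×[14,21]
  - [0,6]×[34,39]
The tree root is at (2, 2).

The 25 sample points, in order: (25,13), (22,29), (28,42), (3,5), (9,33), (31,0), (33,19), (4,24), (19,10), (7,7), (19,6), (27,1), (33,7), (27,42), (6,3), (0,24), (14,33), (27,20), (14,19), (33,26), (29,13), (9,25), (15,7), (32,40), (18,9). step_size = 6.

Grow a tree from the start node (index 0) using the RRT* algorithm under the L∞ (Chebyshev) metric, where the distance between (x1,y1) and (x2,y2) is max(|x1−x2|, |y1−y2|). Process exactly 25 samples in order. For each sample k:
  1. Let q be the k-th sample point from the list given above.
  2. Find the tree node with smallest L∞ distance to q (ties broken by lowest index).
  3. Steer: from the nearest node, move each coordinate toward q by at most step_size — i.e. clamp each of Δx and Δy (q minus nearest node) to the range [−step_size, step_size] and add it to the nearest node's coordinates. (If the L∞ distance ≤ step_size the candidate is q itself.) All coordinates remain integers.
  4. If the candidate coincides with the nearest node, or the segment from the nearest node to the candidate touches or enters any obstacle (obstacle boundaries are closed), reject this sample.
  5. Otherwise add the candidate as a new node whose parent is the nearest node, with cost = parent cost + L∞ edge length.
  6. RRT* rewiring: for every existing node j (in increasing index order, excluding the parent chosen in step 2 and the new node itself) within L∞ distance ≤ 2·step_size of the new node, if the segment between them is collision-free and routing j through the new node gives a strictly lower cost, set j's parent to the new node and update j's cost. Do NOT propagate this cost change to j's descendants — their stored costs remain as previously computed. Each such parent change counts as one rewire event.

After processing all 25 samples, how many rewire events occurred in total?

Rewire events: 4

1. q=(25,13) nearest=0 d=23 new=(8,8) → add node 1 parent=0 cost=6
2. q=(22,29) nearest=1 d=21 new=(14,14) → blocked by [10,17]×[14,21], reject
3. q=(28,42) nearest=1 d=34 new=(14,14) → blocked by [10,17]×[14,21], reject
4. q=(3,5) nearest=0 d=3 new=(3,5) → add node 2 parent=0 cost=3
5. q=(9,33) nearest=1 d=25 new=(9,14) → add node 3 parent=1 cost=12
6. q=(31,0) nearest=3 d=22 new=(15,8) → add node 4 parent=3 cost=18
7. q=(33,19) nearest=4 d=18 new=(21,14) → add node 5 parent=4 cost=24
8. q=(4,24) nearest=3 d=10 new=(4,20) → add node 6 parent=3 cost=18
9. q=(19,10) nearest=4 d=4 new=(19,10) → add node 7 parent=4 cost=22
10. q=(7,7) nearest=1 d=1 new=(7,7) → add node 8 parent=1 cost=7; rewire 4→8 (15<18); rewire 7→8 (19<22)
11. q=(19,6) nearest=4 d=4 new=(19,6) → add node 9 parent=4 cost=19
12. q=(27,1) nearest=9 d=8 new=(25,1) → add node 10 parent=9 cost=25
13. q=(33,7) nearest=10 d=8 new=(31,7) → add node 11 parent=10 cost=31
14. q=(27,42) nearest=6 d=23 new=(10,26) → add node 12 parent=6 cost=24
15. q=(6,3) nearest=2 d=3 new=(6,3) → add node 13 parent=2 cost=6
16. q=(0,24) nearest=6 d=4 new=(0,24) → add node 14 parent=6 cost=22
17. q=(14,33) nearest=12 d=7 new=(14,32) → add node 15 parent=12 cost=30
18. q=(27,20) nearest=5 d=6 new=(27,20) → add node 16 parent=5 cost=30
19. q=(14,19) nearest=3 d=5 new=(14,19) → blocked by [10,17]×[14,21], reject
20. q=(33,26) nearest=16 d=6 new=(33,26) → add node 17 parent=16 cost=36
21. q=(29,13) nearest=11 d=6 new=(29,13) → add node 18 parent=11 cost=37
22. q=(9,25) nearest=12 d=1 new=(9,25) → add node 19 parent=12 cost=25
23. q=(15,7) nearest=4 d=1 new=(15,7) → add node 20 parent=4 cost=16; rewire 5→20 (23<24)
24. q=(32,40) nearest=17 d=14 new=(32,32) → add node 21 parent=17 cost=42
25. q=(18,9) nearest=7 d=1 new=(18,9) → add node 22 parent=7 cost=20; rewire 18→22 (31<37)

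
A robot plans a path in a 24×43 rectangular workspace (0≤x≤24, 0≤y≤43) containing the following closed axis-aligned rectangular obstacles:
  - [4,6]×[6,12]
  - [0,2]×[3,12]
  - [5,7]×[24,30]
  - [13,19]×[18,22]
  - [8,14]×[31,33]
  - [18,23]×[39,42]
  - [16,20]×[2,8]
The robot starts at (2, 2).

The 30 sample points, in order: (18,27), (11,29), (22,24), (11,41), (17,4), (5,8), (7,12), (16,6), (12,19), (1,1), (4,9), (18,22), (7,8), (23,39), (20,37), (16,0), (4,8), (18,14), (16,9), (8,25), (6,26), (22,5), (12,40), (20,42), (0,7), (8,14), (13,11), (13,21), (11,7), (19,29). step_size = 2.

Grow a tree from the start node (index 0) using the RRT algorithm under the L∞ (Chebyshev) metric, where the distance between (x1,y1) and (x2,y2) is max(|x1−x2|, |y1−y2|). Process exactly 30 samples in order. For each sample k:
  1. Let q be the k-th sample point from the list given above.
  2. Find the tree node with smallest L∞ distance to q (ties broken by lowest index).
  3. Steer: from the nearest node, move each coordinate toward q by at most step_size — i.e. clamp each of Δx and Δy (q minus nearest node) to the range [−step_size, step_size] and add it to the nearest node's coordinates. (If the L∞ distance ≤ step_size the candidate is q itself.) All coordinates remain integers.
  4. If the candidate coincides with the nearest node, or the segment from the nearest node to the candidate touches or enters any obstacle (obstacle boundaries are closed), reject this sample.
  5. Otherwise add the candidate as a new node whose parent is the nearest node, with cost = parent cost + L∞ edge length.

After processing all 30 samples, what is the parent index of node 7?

1. q=(18,27) nearest=0 d=25 new=(4,4) → add node 1 parent=0 cost=2
2. q=(11,29) nearest=1 d=25 new=(6,6) → blocked by [4,6]×[6,12], reject
3. q=(22,24) nearest=1 d=20 new=(6,6) → blocked by [4,6]×[6,12], reject
4. q=(11,41) nearest=1 d=37 new=(6,6) → blocked by [4,6]×[6,12], reject
5. q=(17,4) nearest=1 d=13 new=(6,4) → add node 2 parent=1 cost=4
6. q=(5,8) nearest=1 d=4 new=(5,6) → blocked by [4,6]×[6,12], reject
7. q=(7,12) nearest=1 d=8 new=(6,6) → blocked by [4,6]×[6,12], reject
8. q=(16,6) nearest=2 d=10 new=(8,6) → add node 3 parent=2 cost=6
9. q=(12,19) nearest=3 d=13 new=(10,8) → add node 4 parent=3 cost=8
10. q=(1,1) nearest=0 d=1 new=(1,1) → add node 5 parent=0 cost=1
11. q=(4,9) nearest=3 d=4 new=(6,8) → blocked by [4,6]×[6,12], reject
12. q=(18,22) nearest=4 d=14 new=(12,10) → add node 6 parent=4 cost=10
13. q=(7,8) nearest=3 d=2 new=(7,8) → add node 7 parent=3 cost=8
14. q=(23,39) nearest=6 d=29 new=(14,12) → add node 8 parent=6 cost=12
15. q=(20,37) nearest=8 d=25 new=(16,14) → add node 9 parent=8 cost=14
16. q=(16,0) nearest=3 d=8 new=(10,4) → add node 10 parent=3 cost=8
17. q=(4,8) nearest=7 d=3 new=(5,8) → blocked by [4,6]×[6,12], reject
18. q=(18,14) nearest=9 d=2 new=(18,14) → add node 11 parent=9 cost=16
19. q=(16,9) nearest=8 d=3 new=(16,10) → add node 12 parent=8 cost=14
20. q=(8,25) nearest=9 d=11 new=(14,16) → add node 13 parent=9 cost=16
21. q=(6,26) nearest=13 d=10 new=(12,18) → add node 14 parent=13 cost=18
22. q=(22,5) nearest=12 d=6 new=(18,8) → blocked by [16,20]×[2,8], reject
23. q=(12,40) nearest=14 d=22 new=(12,20) → add node 15 parent=14 cost=20
24. q=(20,42) nearest=15 d=22 new=(14,22) → blocked by [13,19]×[18,22], reject
25. q=(0,7) nearest=1 d=4 new=(2,6) → blocked by [0,2]×[3,12], reject
26. q=(8,14) nearest=6 d=4 new=(10,12) → add node 16 parent=6 cost=12
27. q=(13,11) nearest=6 d=1 new=(13,11) → add node 17 parent=6 cost=11
28. q=(13,21) nearest=15 d=1 new=(13,21) → blocked by [13,19]×[18,22], reject
29. q=(11,7) nearest=4 d=1 new=(11,7) → add node 18 parent=4 cost=9
30. q=(19,29) nearest=15 d=9 new=(14,22) → blocked by [13,19]×[18,22], reject

Parent of node 7: 3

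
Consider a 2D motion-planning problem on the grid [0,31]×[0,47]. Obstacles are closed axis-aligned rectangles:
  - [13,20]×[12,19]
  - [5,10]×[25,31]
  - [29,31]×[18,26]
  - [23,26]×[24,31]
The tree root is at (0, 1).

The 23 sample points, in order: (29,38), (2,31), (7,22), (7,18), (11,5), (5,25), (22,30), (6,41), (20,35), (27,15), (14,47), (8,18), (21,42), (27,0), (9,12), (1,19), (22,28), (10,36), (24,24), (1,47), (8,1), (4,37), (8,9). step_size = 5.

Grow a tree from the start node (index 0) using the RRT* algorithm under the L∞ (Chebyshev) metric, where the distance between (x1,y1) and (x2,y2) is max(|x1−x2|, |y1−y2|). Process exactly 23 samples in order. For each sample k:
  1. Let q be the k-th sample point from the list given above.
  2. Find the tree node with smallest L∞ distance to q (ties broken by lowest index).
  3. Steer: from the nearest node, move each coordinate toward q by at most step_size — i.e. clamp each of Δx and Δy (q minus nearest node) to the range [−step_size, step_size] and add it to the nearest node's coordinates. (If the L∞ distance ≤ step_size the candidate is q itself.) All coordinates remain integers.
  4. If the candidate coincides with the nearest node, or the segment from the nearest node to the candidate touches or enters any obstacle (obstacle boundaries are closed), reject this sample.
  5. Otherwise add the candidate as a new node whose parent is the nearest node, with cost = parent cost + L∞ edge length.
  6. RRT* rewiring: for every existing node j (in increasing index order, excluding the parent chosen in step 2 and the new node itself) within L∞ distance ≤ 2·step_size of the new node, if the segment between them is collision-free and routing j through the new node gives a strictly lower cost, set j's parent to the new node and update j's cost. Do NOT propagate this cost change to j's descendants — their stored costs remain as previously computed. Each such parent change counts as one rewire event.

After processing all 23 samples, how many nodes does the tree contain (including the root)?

1. q=(29,38) nearest=0 d=37 new=(5,6) → add node 1 parent=0 cost=5
2. q=(2,31) nearest=1 d=25 new=(2,11) → add node 2 parent=1 cost=10
3. q=(7,22) nearest=2 d=11 new=(7,16) → add node 3 parent=2 cost=15
4. q=(7,18) nearest=3 d=2 new=(7,18) → add node 4 parent=3 cost=17
5. q=(11,5) nearest=1 d=6 new=(10,5) → add node 5 parent=1 cost=10
6. q=(5,25) nearest=4 d=7 new=(5,23) → add node 6 parent=4 cost=22
7. q=(22,30) nearest=3 d=15 new=(12,21) → add node 7 parent=3 cost=20
8. q=(6,41) nearest=6 d=18 new=(6,28) → blocked by [5,10]×[25,31], reject
9. q=(20,35) nearest=7 d=14 new=(17,26) → add node 8 parent=7 cost=25
10. q=(27,15) nearest=8 d=11 new=(22,21) → add node 9 parent=8 cost=30
11. q=(14,47) nearest=8 d=21 new=(14,31) → add node 10 parent=8 cost=30
12. q=(8,18) nearest=4 d=1 new=(8,18) → add node 11 parent=4 cost=18
13. q=(21,42) nearest=10 d=11 new=(19,36) → add node 12 parent=10 cost=35
14. q=(27,0) nearest=5 d=17 new=(15,0) → add node 13 parent=5 cost=15
15. q=(9,12) nearest=3 d=4 new=(9,12) → add node 14 parent=3 cost=19
16. q=(1,19) nearest=6 d=4 new=(1,19) → add node 15 parent=6 cost=26
17. q=(22,28) nearest=8 d=5 new=(22,28) → add node 16 parent=8 cost=30
18. q=(10,36) nearest=10 d=5 new=(10,36) → add node 17 parent=10 cost=35
19. q=(24,24) nearest=9 d=3 new=(24,24) → blocked by [23,26]×[24,31], reject
20. q=(1,47) nearest=17 d=11 new=(5,41) → add node 18 parent=17 cost=40
21. q=(8,1) nearest=5 d=4 new=(8,1) → add node 19 parent=5 cost=14
22. q=(4,37) nearest=18 d=4 new=(4,37) → add node 20 parent=18 cost=44
23. q=(8,9) nearest=1 d=3 new=(8,9) → add node 21 parent=1 cost=8; rewire 11→21 (17<18); rewire 14→21 (11<19); rewire 15→21 (18<26)

Node count: 22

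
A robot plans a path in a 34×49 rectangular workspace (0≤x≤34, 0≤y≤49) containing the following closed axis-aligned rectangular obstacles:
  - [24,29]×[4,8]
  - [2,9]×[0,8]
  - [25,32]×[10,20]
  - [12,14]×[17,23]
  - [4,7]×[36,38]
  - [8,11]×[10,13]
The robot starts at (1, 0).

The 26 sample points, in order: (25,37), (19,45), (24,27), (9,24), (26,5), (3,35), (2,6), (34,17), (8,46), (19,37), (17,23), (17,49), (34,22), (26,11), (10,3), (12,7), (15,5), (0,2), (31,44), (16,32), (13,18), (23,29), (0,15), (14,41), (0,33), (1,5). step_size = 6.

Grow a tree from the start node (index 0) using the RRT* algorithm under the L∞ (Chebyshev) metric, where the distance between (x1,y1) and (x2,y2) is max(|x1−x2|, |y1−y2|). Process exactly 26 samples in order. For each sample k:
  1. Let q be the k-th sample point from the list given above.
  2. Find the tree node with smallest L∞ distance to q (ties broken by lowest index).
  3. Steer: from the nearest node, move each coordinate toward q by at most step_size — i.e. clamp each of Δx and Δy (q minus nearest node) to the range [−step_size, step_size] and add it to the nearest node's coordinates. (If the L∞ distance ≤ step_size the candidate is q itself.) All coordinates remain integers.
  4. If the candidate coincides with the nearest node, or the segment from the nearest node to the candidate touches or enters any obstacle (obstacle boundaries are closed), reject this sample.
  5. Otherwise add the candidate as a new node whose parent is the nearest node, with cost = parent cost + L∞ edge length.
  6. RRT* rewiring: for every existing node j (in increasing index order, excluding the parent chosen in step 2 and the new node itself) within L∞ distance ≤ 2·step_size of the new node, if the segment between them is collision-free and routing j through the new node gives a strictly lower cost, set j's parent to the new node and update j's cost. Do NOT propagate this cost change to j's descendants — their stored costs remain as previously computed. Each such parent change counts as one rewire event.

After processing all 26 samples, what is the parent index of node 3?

1. q=(25,37) nearest=0 d=37 new=(7,6) → blocked by [2,9]×[0,8], reject
2. q=(19,45) nearest=0 d=45 new=(7,6) → blocked by [2,9]×[0,8], reject
3. q=(24,27) nearest=0 d=27 new=(7,6) → blocked by [2,9]×[0,8], reject
4. q=(9,24) nearest=0 d=24 new=(7,6) → blocked by [2,9]×[0,8], reject
5. q=(26,5) nearest=0 d=25 new=(7,5) → blocked by [2,9]×[0,8], reject
6. q=(3,35) nearest=0 d=35 new=(3,6) → blocked by [2,9]×[0,8], reject
7. q=(2,6) nearest=0 d=6 new=(2,6) → blocked by [2,9]×[0,8], reject
8. q=(34,17) nearest=0 d=33 new=(7,6) → blocked by [2,9]×[0,8], reject
9. q=(8,46) nearest=0 d=46 new=(7,6) → blocked by [2,9]×[0,8], reject
10. q=(19,37) nearest=0 d=37 new=(7,6) → blocked by [2,9]×[0,8], reject
11. q=(17,23) nearest=0 d=23 new=(7,6) → blocked by [2,9]×[0,8], reject
12. q=(17,49) nearest=0 d=49 new=(7,6) → blocked by [2,9]×[0,8], reject
13. q=(34,22) nearest=0 d=33 new=(7,6) → blocked by [2,9]×[0,8], reject
14. q=(26,11) nearest=0 d=25 new=(7,6) → blocked by [2,9]×[0,8], reject
15. q=(10,3) nearest=0 d=9 new=(7,3) → blocked by [2,9]×[0,8], reject
16. q=(12,7) nearest=0 d=11 new=(7,6) → blocked by [2,9]×[0,8], reject
17. q=(15,5) nearest=0 d=14 new=(7,5) → blocked by [2,9]×[0,8], reject
18. q=(0,2) nearest=0 d=2 new=(0,2) → add node 1 parent=0 cost=2
19. q=(31,44) nearest=1 d=42 new=(6,8) → blocked by [2,9]×[0,8], reject
20. q=(16,32) nearest=1 d=30 new=(6,8) → blocked by [2,9]×[0,8], reject
21. q=(13,18) nearest=1 d=16 new=(6,8) → blocked by [2,9]×[0,8], reject
22. q=(23,29) nearest=1 d=27 new=(6,8) → blocked by [2,9]×[0,8], reject
23. q=(0,15) nearest=1 d=13 new=(0,8) → add node 2 parent=1 cost=8
24. q=(14,41) nearest=2 d=33 new=(6,14) → add node 3 parent=2 cost=14
25. q=(0,33) nearest=3 d=19 new=(0,20) → add node 4 parent=3 cost=20
26. q=(1,5) nearest=1 d=3 new=(1,5) → add node 5 parent=1 cost=5

Parent of node 3: 2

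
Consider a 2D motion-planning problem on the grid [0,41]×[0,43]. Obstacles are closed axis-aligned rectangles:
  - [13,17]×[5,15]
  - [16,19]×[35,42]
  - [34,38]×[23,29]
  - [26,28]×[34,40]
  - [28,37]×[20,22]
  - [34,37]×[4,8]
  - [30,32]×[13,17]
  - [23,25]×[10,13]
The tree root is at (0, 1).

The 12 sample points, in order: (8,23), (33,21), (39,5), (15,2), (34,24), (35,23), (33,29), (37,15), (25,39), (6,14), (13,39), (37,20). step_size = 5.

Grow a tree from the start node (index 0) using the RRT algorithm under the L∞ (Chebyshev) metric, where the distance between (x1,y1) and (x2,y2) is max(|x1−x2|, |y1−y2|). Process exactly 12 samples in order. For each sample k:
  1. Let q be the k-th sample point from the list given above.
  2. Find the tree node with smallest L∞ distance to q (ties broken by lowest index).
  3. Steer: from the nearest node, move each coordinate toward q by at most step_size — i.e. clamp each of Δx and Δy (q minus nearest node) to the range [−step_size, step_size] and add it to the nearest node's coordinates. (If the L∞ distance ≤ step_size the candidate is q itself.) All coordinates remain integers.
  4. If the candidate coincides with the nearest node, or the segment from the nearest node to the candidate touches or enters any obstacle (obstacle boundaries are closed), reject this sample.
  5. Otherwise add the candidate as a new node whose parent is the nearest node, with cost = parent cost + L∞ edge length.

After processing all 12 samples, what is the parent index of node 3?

Parent of node 3: 2

1. q=(8,23) nearest=0 d=22 new=(5,6) → add node 1 parent=0 cost=5
2. q=(33,21) nearest=1 d=28 new=(10,11) → add node 2 parent=1 cost=10
3. q=(39,5) nearest=2 d=29 new=(15,6) → blocked by [13,17]×[5,15], reject
4. q=(15,2) nearest=2 d=9 new=(15,6) → blocked by [13,17]×[5,15], reject
5. q=(34,24) nearest=2 d=24 new=(15,16) → blocked by [13,17]×[5,15], reject
6. q=(35,23) nearest=2 d=25 new=(15,16) → blocked by [13,17]×[5,15], reject
7. q=(33,29) nearest=2 d=23 new=(15,16) → blocked by [13,17]×[5,15], reject
8. q=(37,15) nearest=2 d=27 new=(15,15) → blocked by [13,17]×[5,15], reject
9. q=(25,39) nearest=2 d=28 new=(15,16) → blocked by [13,17]×[5,15], reject
10. q=(6,14) nearest=2 d=4 new=(6,14) → add node 3 parent=2 cost=14
11. q=(13,39) nearest=3 d=25 new=(11,19) → add node 4 parent=3 cost=19
12. q=(37,20) nearest=4 d=26 new=(16,20) → add node 5 parent=4 cost=24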